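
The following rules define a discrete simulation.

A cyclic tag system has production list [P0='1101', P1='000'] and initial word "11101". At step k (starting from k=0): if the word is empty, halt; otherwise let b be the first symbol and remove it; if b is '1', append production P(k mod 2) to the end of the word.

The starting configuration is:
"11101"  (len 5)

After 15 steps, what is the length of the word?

k=0  "11101"  (len 5)
k=1  "11011101"  (len 8)
k=2  "1011101000"  (len 10)
k=3  "0111010001101"  (len 13)
k=4  "111010001101"  (len 12)
k=5  "110100011011101"  (len 15)
k=6  "10100011011101000"  (len 17)
k=7  "01000110111010001101"  (len 20)
k=8  "1000110111010001101"  (len 19)
k=9  "0001101110100011011101"  (len 22)
k=10  "001101110100011011101"  (len 21)
k=11  "01101110100011011101"  (len 20)
k=12  "1101110100011011101"  (len 19)
k=13  "1011101000110111011101"  (len 22)
k=14  "011101000110111011101000"  (len 24)
k=15  "11101000110111011101000"  (len 23)

23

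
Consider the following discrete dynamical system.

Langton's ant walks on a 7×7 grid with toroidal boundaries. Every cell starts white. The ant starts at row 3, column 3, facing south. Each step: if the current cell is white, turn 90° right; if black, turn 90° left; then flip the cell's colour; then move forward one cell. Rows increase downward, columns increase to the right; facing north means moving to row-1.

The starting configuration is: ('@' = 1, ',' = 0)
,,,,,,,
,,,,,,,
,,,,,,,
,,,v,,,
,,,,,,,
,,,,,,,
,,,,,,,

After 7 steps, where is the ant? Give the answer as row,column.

gen 0: ,,,,,,,
,,,,,,,
,,,,,,,
,,,v,,,
,,,,,,,
,,,,,,,
,,,,,,,
gen 1: ,,,,,,,
,,,,,,,
,,,,,,,
,,<@,,,
,,,,,,,
,,,,,,,
,,,,,,,
gen 2: ,,,,,,,
,,,,,,,
,,^,,,,
,,@@,,,
,,,,,,,
,,,,,,,
,,,,,,,
gen 3: ,,,,,,,
,,,,,,,
,,@>,,,
,,@@,,,
,,,,,,,
,,,,,,,
,,,,,,,
gen 4: ,,,,,,,
,,,,,,,
,,@@,,,
,,@v,,,
,,,,,,,
,,,,,,,
,,,,,,,
gen 5: ,,,,,,,
,,,,,,,
,,@@,,,
,,@,>,,
,,,,,,,
,,,,,,,
,,,,,,,
gen 6: ,,,,,,,
,,,,,,,
,,@@,,,
,,@,@,,
,,,,v,,
,,,,,,,
,,,,,,,
gen 7: ,,,,,,,
,,,,,,,
,,@@,,,
,,@,@,,
,,,<@,,
,,,,,,,
,,,,,,,

4,3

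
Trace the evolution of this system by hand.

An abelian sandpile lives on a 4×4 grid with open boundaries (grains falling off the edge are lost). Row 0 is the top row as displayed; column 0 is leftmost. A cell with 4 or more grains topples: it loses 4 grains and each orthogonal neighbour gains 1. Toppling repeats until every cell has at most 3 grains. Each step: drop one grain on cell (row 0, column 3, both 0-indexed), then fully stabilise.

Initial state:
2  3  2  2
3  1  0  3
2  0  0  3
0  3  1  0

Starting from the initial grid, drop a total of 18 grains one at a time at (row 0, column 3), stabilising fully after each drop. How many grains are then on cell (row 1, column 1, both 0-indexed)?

3

gen 0: 2  3  2  2
3  1  0  3
2  0  0  3
0  3  1  0
gen 1: 2  3  2  3
3  1  0  3
2  0  0  3
0  3  1  0
gen 2: 2  3  3  1
3  1  1  1
2  0  1  0
0  3  1  1
gen 3: 2  3  3  2
3  1  1  1
2  0  1  0
0  3  1  1
gen 4: 2  3  3  3
3  1  1  1
2  0  1  0
0  3  1  1
gen 5: 3  0  1  1
3  2  2  2
2  0  1  0
0  3  1  1
gen 6: 3  0  1  2
3  2  2  2
2  0  1  0
0  3  1  1
gen 7: 3  0  1  3
3  2  2  2
2  0  1  0
0  3  1  1
gen 8: 3  0  2  0
3  2  2  3
2  0  1  0
0  3  1  1
gen 9: 3  0  2  1
3  2  2  3
2  0  1  0
0  3  1  1
gen 10: 3  0  2  2
3  2  2  3
2  0  1  0
0  3  1  1
gen 11: 3  0  2  3
3  2  2  3
2  0  1  0
0  3  1  1
gen 12: 3  0  3  1
3  2  3  0
2  0  1  1
0  3  1  1
gen 13: 3  0  3  2
3  2  3  0
2  0  1  1
0  3  1  1
gen 14: 3  0  3  3
3  2  3  0
2  0  1  1
0  3  1  1
gen 15: 3  1  1  1
3  3  0  2
2  0  2  1
0  3  1  1
gen 16: 3  1  1  2
3  3  0  2
2  0  2  1
0  3  1  1
gen 17: 3  1  1  3
3  3  0  2
2  0  2  1
0  3  1  1
gen 18: 3  1  2  0
3  3  0  3
2  0  2  1
0  3  1  1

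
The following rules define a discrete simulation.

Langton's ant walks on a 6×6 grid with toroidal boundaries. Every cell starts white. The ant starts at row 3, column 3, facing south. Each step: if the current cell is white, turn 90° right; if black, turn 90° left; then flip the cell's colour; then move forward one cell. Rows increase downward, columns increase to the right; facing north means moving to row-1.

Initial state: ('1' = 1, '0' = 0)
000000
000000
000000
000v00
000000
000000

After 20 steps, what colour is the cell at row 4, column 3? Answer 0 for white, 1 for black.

k=0  000000
000000
000000
000v00
000000
000000
k=1  000000
000000
000000
00<100
000000
000000
k=2  000000
000000
00^000
001100
000000
000000
k=3  000000
000000
001>00
001100
000000
000000
k=4  000000
000000
001100
001v00
000000
000000
k=5  000000
000000
001100
0010>0
000000
000000
k=6  000000
000000
001100
001010
0000v0
000000
k=7  000000
000000
001100
001010
000<10
000000
k=8  000000
000000
001100
001^10
000110
000000
k=9  000000
000000
001100
0011>0
000110
000000
k=10  000000
000000
0011^0
001100
000110
000000
k=11  000000
000000
00111>
001100
000110
000000
k=12  000000
000000
001111
00110v
000110
000000
k=13  000000
000000
001111
0011<1
000110
000000
k=14  000000
000000
0011^1
001111
000110
000000
k=15  000000
000000
001<01
001111
000110
000000
k=16  000000
000000
001001
001v11
000110
000000
k=17  000000
000000
001001
0010>1
000110
000000
k=18  000000
000000
0010^1
001001
000110
000000
k=19  000000
000000
00101>
001001
000110
000000
k=20  000000
00000^
001010
001001
000110
000000

1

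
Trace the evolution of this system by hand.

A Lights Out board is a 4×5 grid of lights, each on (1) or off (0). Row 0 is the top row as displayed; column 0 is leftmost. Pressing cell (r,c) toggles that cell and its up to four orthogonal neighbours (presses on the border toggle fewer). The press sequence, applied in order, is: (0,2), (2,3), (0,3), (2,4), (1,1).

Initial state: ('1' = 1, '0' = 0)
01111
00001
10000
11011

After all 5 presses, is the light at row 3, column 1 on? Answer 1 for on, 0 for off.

t=0: 01111
00001
10000
11011
t=1: 00001
00101
10000
11011
t=2: 00001
00111
10111
11001
t=3: 00110
00101
10111
11001
t=4: 00110
00100
10100
11000
t=5: 01110
11000
11100
11000

1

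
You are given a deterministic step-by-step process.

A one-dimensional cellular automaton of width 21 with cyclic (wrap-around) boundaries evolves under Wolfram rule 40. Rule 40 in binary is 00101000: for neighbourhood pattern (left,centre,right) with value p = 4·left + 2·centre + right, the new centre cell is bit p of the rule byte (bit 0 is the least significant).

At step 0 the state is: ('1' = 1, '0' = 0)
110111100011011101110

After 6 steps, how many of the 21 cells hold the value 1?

[0] 110111100011011101110
[1] 101100000010110011001
[2] 011000000001100010001
[3] 110000000001000000000
[4] 100000000000000000000
[5] 000000000000000000000
[6] 000000000000000000000

0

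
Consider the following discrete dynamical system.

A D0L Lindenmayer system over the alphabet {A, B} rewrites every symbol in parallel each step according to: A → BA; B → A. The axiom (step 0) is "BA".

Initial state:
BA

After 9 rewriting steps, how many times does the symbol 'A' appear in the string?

89

0) BA
1) ABA
2) BAABA
3) ABABAABA
4) BAABAABABAABA
5) ABABAABABAABAABABAABA
6) BAABAABABAABAABABAABABAABAABABAABA
7) ABABAABABAABAABABAABABAABAABABAABAABABAABABAABAABABAABA
8) BAABAABABAABAABABAABABAABAABABAABAABABAABABAABAABABAABABAABAABABAABAABABAABABAABAABABAABA
9) ABABAABABAABAABABAABABAABAABABAABAABABAABABAABAABABAABABAA…ABAABABAABABAABAABABAABABAABAABABAABAABABAABABAABAABABAABA  (len 144)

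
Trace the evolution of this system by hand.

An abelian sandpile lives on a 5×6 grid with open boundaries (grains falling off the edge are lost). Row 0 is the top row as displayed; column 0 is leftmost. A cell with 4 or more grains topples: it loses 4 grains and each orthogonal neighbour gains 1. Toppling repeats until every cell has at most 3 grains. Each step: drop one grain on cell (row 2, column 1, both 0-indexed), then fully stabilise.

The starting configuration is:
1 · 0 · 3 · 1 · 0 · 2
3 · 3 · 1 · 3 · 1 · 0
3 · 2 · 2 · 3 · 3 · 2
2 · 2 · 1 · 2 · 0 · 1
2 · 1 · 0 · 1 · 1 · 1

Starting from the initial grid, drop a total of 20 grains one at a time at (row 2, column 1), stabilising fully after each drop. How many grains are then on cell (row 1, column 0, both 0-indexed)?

0

0) 1 · 0 · 3 · 1 · 0 · 2
3 · 3 · 1 · 3 · 1 · 0
3 · 2 · 2 · 3 · 3 · 2
2 · 2 · 1 · 2 · 0 · 1
2 · 1 · 0 · 1 · 1 · 1
1) 1 · 0 · 3 · 1 · 0 · 2
3 · 3 · 1 · 3 · 1 · 0
3 · 3 · 2 · 3 · 3 · 2
2 · 2 · 1 · 2 · 0 · 1
2 · 1 · 0 · 1 · 1 · 1
2) 2 · 1 · 3 · 1 · 0 · 2
1 · 1 · 2 · 3 · 1 · 0
1 · 2 · 3 · 3 · 3 · 2
3 · 3 · 1 · 2 · 0 · 1
2 · 1 · 0 · 1 · 1 · 1
3) 2 · 1 · 3 · 1 · 0 · 2
1 · 1 · 2 · 3 · 1 · 0
1 · 3 · 3 · 3 · 3 · 2
3 · 3 · 1 · 2 · 0 · 1
2 · 1 · 0 · 1 · 1 · 1
4) 2 · 2 · 0 · 3 · 0 · 2
1 · 3 · 1 · 1 · 3 · 0
3 · 2 · 2 · 2 · 0 · 3
0 · 1 · 3 · 3 · 1 · 1
3 · 2 · 0 · 1 · 1 · 1
5) 2 · 2 · 0 · 3 · 0 · 2
1 · 3 · 1 · 1 · 3 · 0
3 · 3 · 2 · 2 · 0 · 3
0 · 1 · 3 · 3 · 1 · 1
3 · 2 · 0 · 1 · 1 · 1
6) 2 · 3 · 0 · 3 · 0 · 2
3 · 0 · 2 · 1 · 3 · 0
0 · 2 · 3 · 2 · 0 · 3
1 · 2 · 3 · 3 · 1 · 1
3 · 2 · 0 · 1 · 1 · 1
7) 2 · 3 · 0 · 3 · 0 · 2
3 · 0 · 2 · 1 · 3 · 0
0 · 3 · 3 · 2 · 0 · 3
1 · 2 · 3 · 3 · 1 · 1
3 · 2 · 0 · 1 · 1 · 1
8) 2 · 3 · 0 · 3 · 0 · 2
3 · 1 · 3 · 2 · 3 · 0
1 · 2 · 2 · 0 · 1 · 3
2 · 0 · 2 · 1 · 2 · 1
3 · 3 · 1 · 2 · 1 · 1
9) 2 · 3 · 0 · 3 · 0 · 2
3 · 1 · 3 · 2 · 3 · 0
1 · 3 · 2 · 0 · 1 · 3
2 · 0 · 2 · 1 · 2 · 1
3 · 3 · 1 · 2 · 1 · 1
10) 2 · 3 · 0 · 3 · 0 · 2
3 · 2 · 3 · 2 · 3 · 0
2 · 0 · 3 · 0 · 1 · 3
2 · 1 · 2 · 1 · 2 · 1
3 · 3 · 1 · 2 · 1 · 1
11) 2 · 3 · 0 · 3 · 0 · 2
3 · 2 · 3 · 2 · 3 · 0
2 · 1 · 3 · 0 · 1 · 3
2 · 1 · 2 · 1 · 2 · 1
3 · 3 · 1 · 2 · 1 · 1
12) 2 · 3 · 0 · 3 · 0 · 2
3 · 2 · 3 · 2 · 3 · 0
2 · 2 · 3 · 0 · 1 · 3
2 · 1 · 2 · 1 · 2 · 1
3 · 3 · 1 · 2 · 1 · 1
13) 2 · 3 · 0 · 3 · 0 · 2
3 · 2 · 3 · 2 · 3 · 0
2 · 3 · 3 · 0 · 1 · 3
2 · 1 · 2 · 1 · 2 · 1
3 · 3 · 1 · 2 · 1 · 1
14) 0 · 1 · 2 · 3 · 0 · 2
2 · 2 · 1 · 3 · 3 · 0
0 · 3 · 1 · 1 · 1 · 3
3 · 2 · 3 · 1 · 2 · 1
3 · 3 · 1 · 2 · 1 · 1
15) 0 · 1 · 2 · 3 · 0 · 2
2 · 3 · 1 · 3 · 3 · 0
1 · 0 · 2 · 1 · 1 · 3
3 · 3 · 3 · 1 · 2 · 1
3 · 3 · 1 · 2 · 1 · 1
16) 0 · 1 · 2 · 3 · 0 · 2
2 · 3 · 1 · 3 · 3 · 0
1 · 1 · 2 · 1 · 1 · 3
3 · 3 · 3 · 1 · 2 · 1
3 · 3 · 1 · 2 · 1 · 1
17) 0 · 1 · 2 · 3 · 0 · 2
2 · 3 · 1 · 3 · 3 · 0
1 · 2 · 2 · 1 · 1 · 3
3 · 3 · 3 · 1 · 2 · 1
3 · 3 · 1 · 2 · 1 · 1
18) 0 · 1 · 2 · 3 · 0 · 2
2 · 3 · 1 · 3 · 3 · 0
1 · 3 · 2 · 1 · 1 · 3
3 · 3 · 3 · 1 · 2 · 1
3 · 3 · 1 · 2 · 1 · 1
19) 0 · 2 · 2 · 3 · 0 · 2
3 · 0 · 3 · 3 · 3 · 0
3 · 3 · 0 · 2 · 1 · 3
1 · 3 · 1 · 2 · 2 · 1
1 · 1 · 3 · 2 · 1 · 1
20) 1 · 2 · 2 · 3 · 0 · 2
0 · 2 · 3 · 3 · 3 · 0
1 · 2 · 1 · 2 · 1 · 3
3 · 0 · 2 · 2 · 2 · 1
1 · 2 · 3 · 2 · 1 · 1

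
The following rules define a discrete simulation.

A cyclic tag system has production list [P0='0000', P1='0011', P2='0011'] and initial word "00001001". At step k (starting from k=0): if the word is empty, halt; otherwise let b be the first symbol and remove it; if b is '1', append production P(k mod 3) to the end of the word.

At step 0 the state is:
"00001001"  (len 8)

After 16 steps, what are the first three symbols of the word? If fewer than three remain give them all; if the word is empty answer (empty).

001

0) "00001001"  (len 8)
1) "0001001"  (len 7)
2) "001001"  (len 6)
3) "01001"  (len 5)
4) "1001"  (len 4)
5) "0010011"  (len 7)
6) "010011"  (len 6)
7) "10011"  (len 5)
8) "00110011"  (len 8)
9) "0110011"  (len 7)
10) "110011"  (len 6)
11) "100110011"  (len 9)
12) "001100110011"  (len 12)
13) "01100110011"  (len 11)
14) "1100110011"  (len 10)
15) "1001100110011"  (len 13)
16) "0011001100110000"  (len 16)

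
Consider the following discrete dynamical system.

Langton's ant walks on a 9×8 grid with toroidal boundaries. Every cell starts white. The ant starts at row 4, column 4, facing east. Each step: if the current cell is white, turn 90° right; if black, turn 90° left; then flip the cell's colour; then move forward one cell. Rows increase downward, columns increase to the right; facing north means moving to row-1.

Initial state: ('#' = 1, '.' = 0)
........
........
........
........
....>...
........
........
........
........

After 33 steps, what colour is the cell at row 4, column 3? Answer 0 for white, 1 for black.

0

k=0  ........
........
........
........
....>...
........
........
........
........
k=1  ........
........
........
........
....#...
....v...
........
........
........
k=2  ........
........
........
........
....#...
...<#...
........
........
........
k=3  ........
........
........
........
...^#...
...##...
........
........
........
k=4  ........
........
........
........
...#>...
...##...
........
........
........
k=5  ........
........
........
....^...
...#....
...##...
........
........
........
k=6  ........
........
........
....#>..
...#....
...##...
........
........
........
k=7  ........
........
........
....##..
...#.v..
...##...
........
........
........
k=8  ........
........
........
....##..
...#<#..
...##...
........
........
........
k=9  ........
........
........
....^#..
...###..
...##...
........
........
........
k=10  ........
........
........
...<.#..
...###..
...##...
........
........
........
k=11  ........
........
...^....
...#.#..
...###..
...##...
........
........
........
k=12  ........
........
...#>...
...#.#..
...###..
...##...
........
........
........
k=13  ........
........
...##...
...#v#..
...###..
...##...
........
........
........
k=14  ........
........
...##...
...<##..
...###..
...##...
........
........
........
k=15  ........
........
...##...
....##..
...v##..
...##...
........
........
........
k=16  ........
........
...##...
....##..
....>#..
...##...
........
........
........
k=17  ........
........
...##...
....^#..
.....#..
...##...
........
........
........
k=18  ........
........
...##...
...<.#..
.....#..
...##...
........
........
........
k=19  ........
........
...^#...
...#.#..
.....#..
...##...
........
........
........
k=20  ........
........
..<.#...
...#.#..
.....#..
...##...
........
........
........
k=21  ........
..^.....
..#.#...
...#.#..
.....#..
...##...
........
........
........
k=22  ........
..#>....
..#.#...
...#.#..
.....#..
...##...
........
........
........
k=23  ........
..##....
..#v#...
...#.#..
.....#..
...##...
........
........
........
k=24  ........
..##....
..<##...
...#.#..
.....#..
...##...
........
........
........
k=25  ........
..##....
...##...
..v#.#..
.....#..
...##...
........
........
........
k=26  ........
..##....
...##...
.<##.#..
.....#..
...##...
........
........
........
k=27  ........
..##....
.^.##...
.###.#..
.....#..
...##...
........
........
........
k=28  ........
..##....
.#>##...
.###.#..
.....#..
...##...
........
........
........
k=29  ........
..##....
.####...
.#v#.#..
.....#..
...##...
........
........
........
k=30  ........
..##....
.####...
.#.>.#..
.....#..
...##...
........
........
........
k=31  ........
..##....
.##^#...
.#...#..
.....#..
...##...
........
........
........
k=32  ........
..##....
.#<.#...
.#...#..
.....#..
...##...
........
........
........
k=33  ........
..##....
.#..#...
.#v..#..
.....#..
...##...
........
........
........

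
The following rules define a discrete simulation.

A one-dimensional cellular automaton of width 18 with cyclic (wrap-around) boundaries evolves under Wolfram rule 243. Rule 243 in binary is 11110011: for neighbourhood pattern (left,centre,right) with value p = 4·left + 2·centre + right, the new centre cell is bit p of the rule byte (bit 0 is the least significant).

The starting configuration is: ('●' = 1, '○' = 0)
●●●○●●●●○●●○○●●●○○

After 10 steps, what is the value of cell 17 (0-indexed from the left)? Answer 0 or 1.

[0] ●●●○●●●●○●●○○●●●○○
[1] ○●●●○●●●●○●●●○●●●●
[2] ●○●●●○●●●●○●●●○●●●
[3] ●●○●●●○●●●●○●●●○●●
[4] ●●●○●●●○●●●●○●●●○●
[5] ●●●●○●●●○●●●●○●●●○
[6] ○●●●●○●●●○●●●●○●●●
[7] ●○●●●●○●●●○●●●●○●●
[8] ●●○●●●●○●●●○●●●●○●
[9] ●●●○●●●●○●●●○●●●●○
[10] ○●●●○●●●●○●●●○●●●●

1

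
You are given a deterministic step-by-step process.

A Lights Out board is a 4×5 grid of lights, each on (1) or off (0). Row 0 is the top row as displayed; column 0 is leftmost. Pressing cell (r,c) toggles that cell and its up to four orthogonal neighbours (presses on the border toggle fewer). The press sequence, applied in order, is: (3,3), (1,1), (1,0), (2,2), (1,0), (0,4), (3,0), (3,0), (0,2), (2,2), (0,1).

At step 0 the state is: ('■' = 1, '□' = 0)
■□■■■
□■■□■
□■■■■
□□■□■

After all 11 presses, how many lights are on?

9

0) ■□■■■
□■■□■
□■■■■
□□■□■
1) ■□■■■
□■■□■
□■■□■
□□□■□
2) ■■■■■
■□□□■
□□■□■
□□□■□
3) □■■■■
□■□□■
■□■□■
□□□■□
4) □■■■■
□■■□■
■■□■■
□□■■□
5) ■■■■■
■□■□■
□■□■■
□□■■□
6) ■■■□□
■□■□□
□■□■■
□□■■□
7) ■■■□□
■□■□□
■■□■■
■■■■□
8) ■■■□□
■□■□□
□■□■■
□□■■□
9) ■□□■□
■□□□□
□■□■■
□□■■□
10) ■□□■□
■□■□□
□□■□■
□□□■□
11) □■■■□
■■■□□
□□■□■
□□□■□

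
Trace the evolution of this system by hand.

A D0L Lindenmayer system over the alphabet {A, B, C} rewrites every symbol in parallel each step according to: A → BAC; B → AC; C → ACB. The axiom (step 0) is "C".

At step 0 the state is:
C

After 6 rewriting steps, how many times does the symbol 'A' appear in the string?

164

k=0  C
k=1  ACB
k=2  BACACBAC
k=3  ACBACACBBACACBACBACACB
k=4  BACACBACBACACBBACACBACACBACACBBACACBACBACACBACBACACBBACACBAC
k=5  ACBACACBBACACBACBACACBACBACACBBACACBACACBACACBBACACBACBACA…BACACBBACACBACBACACBACBACACBBACACBACACBACACBBACACBACBACACB  (len 164)
k=6  BACACBACBACACBBACACBACACBACACBBACACBACBACACBACBACACBBACACB…CACBACBACACBBACACBACACBACACBBACACBACBACACBACBACACBBACACBAC  (len 448)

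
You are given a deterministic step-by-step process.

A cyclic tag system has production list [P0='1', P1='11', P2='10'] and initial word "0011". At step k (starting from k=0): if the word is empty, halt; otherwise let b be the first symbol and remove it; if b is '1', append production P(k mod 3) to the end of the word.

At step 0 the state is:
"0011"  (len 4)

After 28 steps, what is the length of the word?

11

t=0: "0011"  (len 4)
t=1: "011"  (len 3)
t=2: "11"  (len 2)
t=3: "110"  (len 3)
t=4: "101"  (len 3)
t=5: "0111"  (len 4)
t=6: "111"  (len 3)
t=7: "111"  (len 3)
t=8: "1111"  (len 4)
t=9: "11110"  (len 5)
t=10: "11101"  (len 5)
t=11: "110111"  (len 6)
t=12: "1011110"  (len 7)
t=13: "0111101"  (len 7)
t=14: "111101"  (len 6)
t=15: "1110110"  (len 7)
t=16: "1101101"  (len 7)
t=17: "10110111"  (len 8)
t=18: "011011110"  (len 9)
t=19: "11011110"  (len 8)
t=20: "101111011"  (len 9)
t=21: "0111101110"  (len 10)
t=22: "111101110"  (len 9)
t=23: "1110111011"  (len 10)
t=24: "11011101110"  (len 11)
t=25: "10111011101"  (len 11)
t=26: "011101110111"  (len 12)
t=27: "11101110111"  (len 11)
t=28: "11011101111"  (len 11)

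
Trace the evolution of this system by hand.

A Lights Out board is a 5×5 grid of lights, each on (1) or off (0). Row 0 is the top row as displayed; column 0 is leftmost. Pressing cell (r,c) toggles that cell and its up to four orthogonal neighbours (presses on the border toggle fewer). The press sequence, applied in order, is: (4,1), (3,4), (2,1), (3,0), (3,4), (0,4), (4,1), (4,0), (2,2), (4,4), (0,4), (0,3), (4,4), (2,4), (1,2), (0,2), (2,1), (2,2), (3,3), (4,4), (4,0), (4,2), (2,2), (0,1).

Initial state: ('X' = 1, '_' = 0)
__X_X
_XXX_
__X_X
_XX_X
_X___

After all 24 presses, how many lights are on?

15

t=0: __X_X
_XXX_
__X_X
_XX_X
_X___
t=1: __X_X
_XXX_
__X_X
__X_X
X_X__
t=2: __X_X
_XXX_
__X__
__XX_
X_X_X
t=3: __X_X
__XX_
XX___
_XXX_
X_X_X
t=4: __X_X
__XX_
_X___
X_XX_
__X_X
t=5: __X_X
__XX_
_X__X
X_X_X
__X__
t=6: __XX_
__XXX
_X__X
X_X_X
__X__
t=7: __XX_
__XXX
_X__X
XXX_X
XX___
t=8: __XX_
__XXX
_X__X
_XX_X
_____
t=9: __XX_
___XX
__XXX
_X__X
_____
t=10: __XX_
___XX
__XXX
_X___
___XX
t=11: __X_X
___X_
__XXX
_X___
___XX
t=12: ___X_
_____
__XXX
_X___
___XX
t=13: ___X_
_____
__XXX
_X__X
_____
t=14: ___X_
____X
__X__
_X___
_____
t=15: __XX_
_XXXX
_____
_X___
_____
t=16: _X___
_X_XX
_____
_X___
_____
t=17: _X___
___XX
XXX__
_____
_____
t=18: _X___
__XXX
X__X_
__X__
_____
t=19: _X___
__XXX
X____
___XX
___X_
t=20: _X___
__XXX
X____
___X_
____X
t=21: _X___
__XXX
X____
X__X_
XX__X
t=22: _X___
__XXX
X____
X_XX_
X_XXX
t=23: _X___
___XX
XXXX_
X__X_
X_XXX
t=24: X_X__
_X_XX
XXXX_
X__X_
X_XXX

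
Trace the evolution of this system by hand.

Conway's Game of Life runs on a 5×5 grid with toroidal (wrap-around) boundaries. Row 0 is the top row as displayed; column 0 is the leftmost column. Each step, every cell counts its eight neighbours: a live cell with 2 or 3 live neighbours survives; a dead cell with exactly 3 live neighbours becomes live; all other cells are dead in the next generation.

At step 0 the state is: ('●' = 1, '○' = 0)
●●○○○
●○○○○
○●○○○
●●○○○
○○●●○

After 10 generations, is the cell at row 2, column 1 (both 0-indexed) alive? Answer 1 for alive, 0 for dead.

gen 0: ●●○○○
●○○○○
○●○○○
●●○○○
○○●●○
gen 1: ●●●○●
●○○○○
○●○○○
●●○○○
○○●○●
gen 2: ○○●○●
○○●○●
○●○○○
●●●○○
○○●○●
gen 3: ●●●○●
●●●○○
○○○●○
●○●●○
○○●○●
gen 4: ○○○○●
○○○○○
●○○●○
○●●○○
○○○○○
gen 5: ○○○○○
○○○○●
○●●○○
○●●○○
○○○○○
gen 6: ○○○○○
○○○○○
●●●●○
○●●○○
○○○○○
gen 7: ○○○○○
○●●○○
●○○●○
●○○●○
○○○○○
gen 8: ○○○○○
○●●○○
●○○●○
○○○○○
○○○○○
gen 9: ○○○○○
○●●○○
○●●○○
○○○○○
○○○○○
gen 10: ○○○○○
○●●○○
○●●○○
○○○○○
○○○○○

1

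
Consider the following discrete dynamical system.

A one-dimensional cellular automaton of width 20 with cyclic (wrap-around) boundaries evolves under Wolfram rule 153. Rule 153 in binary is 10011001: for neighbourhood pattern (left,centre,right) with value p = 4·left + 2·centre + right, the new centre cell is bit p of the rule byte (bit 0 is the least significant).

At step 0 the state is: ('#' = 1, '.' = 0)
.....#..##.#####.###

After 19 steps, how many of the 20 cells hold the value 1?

8

step 0: .....#..##.#####.###
step 1: ####..#.#..####..##.
step 2: ###.#....#.###.#.#..
step 3: ##...###...##.....#.
step 4: #.##.##.##.#.####...
step 5: ..#..#..#....###.##.
step 6: #..#..#..###.##..#.#
step 7: .#..#..#.##..#.#...#
step 8: ..#..#...#.#....##..
step 9: #..#..##....###.#.##
step 10: .#..#.#.###.##....##
step 11: ..#.....##..#.###.#.
step 12: #..####.#.#...##...#
step 13: .#.###.....##.#.##.#
step 14: ...##.####.#....#...
step 15: ##.#..###...###..###
step 16: #...#.##.##.##.#.###
step 17: .##...#..#..#....###
step 18: .#.##..#..#..###.##.
step 19: ...#.#..#..#.##..#.#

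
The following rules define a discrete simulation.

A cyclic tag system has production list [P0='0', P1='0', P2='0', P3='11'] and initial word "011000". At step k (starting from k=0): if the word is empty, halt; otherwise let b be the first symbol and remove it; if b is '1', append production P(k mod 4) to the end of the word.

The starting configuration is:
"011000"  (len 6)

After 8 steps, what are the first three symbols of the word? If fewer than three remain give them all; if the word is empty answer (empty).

(empty)

[0] "011000"  (len 6)
[1] "11000"  (len 5)
[2] "10000"  (len 5)
[3] "00000"  (len 5)
[4] "0000"  (len 4)
[5] "000"  (len 3)
[6] "00"  (len 2)
[7] "0"  (len 1)
[8] (halted — word empty)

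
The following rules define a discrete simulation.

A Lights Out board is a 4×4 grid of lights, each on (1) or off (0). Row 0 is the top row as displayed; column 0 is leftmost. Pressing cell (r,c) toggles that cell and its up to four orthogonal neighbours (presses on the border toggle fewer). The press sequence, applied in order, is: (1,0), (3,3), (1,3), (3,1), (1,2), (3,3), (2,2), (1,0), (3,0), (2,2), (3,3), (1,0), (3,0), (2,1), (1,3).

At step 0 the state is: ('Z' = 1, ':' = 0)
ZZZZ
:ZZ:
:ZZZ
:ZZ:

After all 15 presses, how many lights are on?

10

0) ZZZZ
:ZZ:
:ZZZ
:ZZ:
1) :ZZZ
Z:Z:
ZZZZ
:ZZ:
2) :ZZZ
Z:Z:
ZZZ:
:Z:Z
3) :ZZ:
Z::Z
ZZZZ
:Z:Z
4) :ZZ:
Z::Z
Z:ZZ
Z:ZZ
5) :Z::
ZZZ:
Z::Z
Z:ZZ
6) :Z::
ZZZ:
Z:::
Z:::
7) :Z::
ZZ::
ZZZZ
Z:Z:
8) ZZ::
::::
:ZZZ
Z:Z:
9) ZZ::
::::
ZZZZ
:ZZ:
10) ZZ::
::Z:
Z:::
:Z::
11) ZZ::
::Z:
Z::Z
:ZZZ
12) :Z::
ZZZ:
:::Z
:ZZZ
13) :Z::
ZZZ:
Z::Z
Z:ZZ
14) :Z::
Z:Z:
:ZZZ
ZZZZ
15) :Z:Z
Z::Z
:ZZ:
ZZZZ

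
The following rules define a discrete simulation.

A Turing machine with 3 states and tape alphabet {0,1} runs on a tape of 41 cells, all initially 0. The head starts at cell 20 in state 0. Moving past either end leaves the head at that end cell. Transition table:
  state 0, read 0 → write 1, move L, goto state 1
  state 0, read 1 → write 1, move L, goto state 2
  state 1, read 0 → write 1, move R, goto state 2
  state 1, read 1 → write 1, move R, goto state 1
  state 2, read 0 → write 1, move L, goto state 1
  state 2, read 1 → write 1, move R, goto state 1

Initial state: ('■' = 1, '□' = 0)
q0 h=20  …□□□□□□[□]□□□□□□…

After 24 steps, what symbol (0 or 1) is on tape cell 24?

1

t=0: q0 h=20  …□□□□□□[□]□□□□□□…
t=1: q1 h=19  …□□□□□□[□]■□□□□□…
t=2: q2 h=20  …□□□□□■[■]□□□□□□…
t=3: q1 h=21  …□□□□■■[□]□□□□□□…
t=4: q2 h=22  …□□□■■■[□]□□□□□□…
t=5: q1 h=21  …□□□□■■[■]■□□□□□…
t=6: q1 h=22  …□□□■■■[■]□□□□□□…
t=7: q1 h=23  …□□■■■■[□]□□□□□□…
t=8: q2 h=24  …□■■■■■[□]□□□□□□…
t=9: q1 h=23  …□□■■■■[■]■□□□□□…
t=10: q1 h=24  …□■■■■■[■]□□□□□□…
t=11: q1 h=25  …■■■■■■[□]□□□□□□…
t=12: q2 h=26  …■■■■■■[□]□□□□□□…
t=13: q1 h=25  …■■■■■■[■]■□□□□□…
t=14: q1 h=26  …■■■■■■[■]□□□□□□…
t=15: q1 h=27  …■■■■■■[□]□□□□□□…
t=16: q2 h=28  …■■■■■■[□]□□□□□□…
t=17: q1 h=27  …■■■■■■[■]■□□□□□…
t=18: q1 h=28  …■■■■■■[■]□□□□□□…
t=19: q1 h=29  …■■■■■■[□]□□□□□□…
t=20: q2 h=30  …■■■■■■[□]□□□□□□…
t=21: q1 h=29  …■■■■■■[■]■□□□□□…
t=22: q1 h=30  …■■■■■■[■]□□□□□□…
t=23: q1 h=31  …■■■■■■[□]□□□□□□…
t=24: q2 h=32  …■■■■■■[□]□□□□□□…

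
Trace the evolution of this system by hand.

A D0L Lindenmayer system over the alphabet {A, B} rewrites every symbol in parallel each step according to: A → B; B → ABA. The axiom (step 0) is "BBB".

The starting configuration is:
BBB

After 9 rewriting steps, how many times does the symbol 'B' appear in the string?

1023

gen 0: BBB
gen 1: ABAABAABA
gen 2: BABABBABABBABAB
gen 3: ABABABABABAABABABABABAABABABABABA
gen 4: BABABABABABABABABABABBABABABABABABABABABABBABABABABABABABABABAB
gen 5: ABABABABABABABABABABABABABABABABABABABABABAABABABABABABABA…ABABABABABABABAABABABABABABABABABABABABABABABABABABABABABA  (len 129)
gen 6: BABABABABABABABABABABABABABABABABABABABABABABABABABABABABA…ABABABABABABABABABABABABABABABABABABABABABABABABABABABABAB  (len 255)
gen 7: ABABABABABABABABABABABABABABABABABABABABABABABABABABABABAB…BABABABABABABABABABABABABABABABABABABABABABABABABABABABABA  (len 513)
gen 8: BABABABABABABABABABABABABABABABABABABABABABABABABABABABABA…ABABABABABABABABABABABABABABABABABABABABABABABABABABABABAB  (len 1023)
gen 9: ABABABABABABABABABABABABABABABABABABABABABABABABABABABABAB…BABABABABABABABABABABABABABABABABABABABABABABABABABABABABA  (len 2049)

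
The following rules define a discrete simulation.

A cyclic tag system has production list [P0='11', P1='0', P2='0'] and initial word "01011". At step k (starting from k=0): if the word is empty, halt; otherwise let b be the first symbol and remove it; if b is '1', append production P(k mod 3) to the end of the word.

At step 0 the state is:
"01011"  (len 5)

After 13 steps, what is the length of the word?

4

gen 0: "01011"  (len 5)
gen 1: "1011"  (len 4)
gen 2: "0110"  (len 4)
gen 3: "110"  (len 3)
gen 4: "1011"  (len 4)
gen 5: "0110"  (len 4)
gen 6: "110"  (len 3)
gen 7: "1011"  (len 4)
gen 8: "0110"  (len 4)
gen 9: "110"  (len 3)
gen 10: "1011"  (len 4)
gen 11: "0110"  (len 4)
gen 12: "110"  (len 3)
gen 13: "1011"  (len 4)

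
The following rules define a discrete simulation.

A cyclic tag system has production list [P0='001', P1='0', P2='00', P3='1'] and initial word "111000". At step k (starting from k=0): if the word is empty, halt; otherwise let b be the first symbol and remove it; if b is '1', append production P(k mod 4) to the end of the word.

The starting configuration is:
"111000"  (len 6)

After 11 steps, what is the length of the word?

4

step 0: "111000"  (len 6)
step 1: "11000001"  (len 8)
step 2: "10000010"  (len 8)
step 3: "000001000"  (len 9)
step 4: "00001000"  (len 8)
step 5: "0001000"  (len 7)
step 6: "001000"  (len 6)
step 7: "01000"  (len 5)
step 8: "1000"  (len 4)
step 9: "000001"  (len 6)
step 10: "00001"  (len 5)
step 11: "0001"  (len 4)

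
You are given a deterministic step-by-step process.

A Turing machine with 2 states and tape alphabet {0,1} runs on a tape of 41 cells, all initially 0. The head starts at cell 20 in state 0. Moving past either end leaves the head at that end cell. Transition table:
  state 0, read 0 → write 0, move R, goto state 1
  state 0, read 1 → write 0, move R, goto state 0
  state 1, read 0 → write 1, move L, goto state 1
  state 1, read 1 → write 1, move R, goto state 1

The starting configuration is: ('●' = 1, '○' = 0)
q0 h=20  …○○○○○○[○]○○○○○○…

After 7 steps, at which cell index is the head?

15

gen 0: q0 h=20  …○○○○○○[○]○○○○○○…
gen 1: q1 h=21  …○○○○○○[○]○○○○○○…
gen 2: q1 h=20  …○○○○○○[○]●○○○○○…
gen 3: q1 h=19  …○○○○○○[○]●●○○○○…
gen 4: q1 h=18  …○○○○○○[○]●●●○○○…
gen 5: q1 h=17  …○○○○○○[○]●●●●○○…
gen 6: q1 h=16  …○○○○○○[○]●●●●●○…
gen 7: q1 h=15  …○○○○○○[○]●●●●●●…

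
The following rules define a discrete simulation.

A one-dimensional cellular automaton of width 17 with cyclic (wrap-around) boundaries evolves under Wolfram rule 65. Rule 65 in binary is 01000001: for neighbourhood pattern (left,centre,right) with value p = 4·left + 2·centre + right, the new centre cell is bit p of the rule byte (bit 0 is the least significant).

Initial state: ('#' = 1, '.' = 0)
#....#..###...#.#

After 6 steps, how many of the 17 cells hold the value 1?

gen 0: #....#..###...#.#
gen 1: #.##......#.#....
gen 2: ...#.####.....##.
gen 3: ##......#.###..#.
gen 4: .#.####.....#....
gen 5: ......#.###...###
gen 6: .####.....#.#...#

7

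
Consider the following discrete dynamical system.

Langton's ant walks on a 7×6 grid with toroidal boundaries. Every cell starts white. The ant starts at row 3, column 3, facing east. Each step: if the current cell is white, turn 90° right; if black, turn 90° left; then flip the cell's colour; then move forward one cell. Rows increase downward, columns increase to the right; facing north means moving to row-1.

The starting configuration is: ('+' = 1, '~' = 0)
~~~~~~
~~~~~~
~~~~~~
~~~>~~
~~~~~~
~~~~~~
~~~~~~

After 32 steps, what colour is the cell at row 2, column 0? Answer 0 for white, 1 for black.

1

t=0: ~~~~~~
~~~~~~
~~~~~~
~~~>~~
~~~~~~
~~~~~~
~~~~~~
t=1: ~~~~~~
~~~~~~
~~~~~~
~~~+~~
~~~v~~
~~~~~~
~~~~~~
t=2: ~~~~~~
~~~~~~
~~~~~~
~~~+~~
~~<+~~
~~~~~~
~~~~~~
t=3: ~~~~~~
~~~~~~
~~~~~~
~~^+~~
~~++~~
~~~~~~
~~~~~~
t=4: ~~~~~~
~~~~~~
~~~~~~
~~+>~~
~~++~~
~~~~~~
~~~~~~
t=5: ~~~~~~
~~~~~~
~~~^~~
~~+~~~
~~++~~
~~~~~~
~~~~~~
t=6: ~~~~~~
~~~~~~
~~~+>~
~~+~~~
~~++~~
~~~~~~
~~~~~~
t=7: ~~~~~~
~~~~~~
~~~++~
~~+~v~
~~++~~
~~~~~~
~~~~~~
t=8: ~~~~~~
~~~~~~
~~~++~
~~+<+~
~~++~~
~~~~~~
~~~~~~
t=9: ~~~~~~
~~~~~~
~~~^+~
~~+++~
~~++~~
~~~~~~
~~~~~~
t=10: ~~~~~~
~~~~~~
~~<~+~
~~+++~
~~++~~
~~~~~~
~~~~~~
t=11: ~~~~~~
~~^~~~
~~+~+~
~~+++~
~~++~~
~~~~~~
~~~~~~
t=12: ~~~~~~
~~+>~~
~~+~+~
~~+++~
~~++~~
~~~~~~
~~~~~~
t=13: ~~~~~~
~~++~~
~~+v+~
~~+++~
~~++~~
~~~~~~
~~~~~~
t=14: ~~~~~~
~~++~~
~~<++~
~~+++~
~~++~~
~~~~~~
~~~~~~
t=15: ~~~~~~
~~++~~
~~~++~
~~v++~
~~++~~
~~~~~~
~~~~~~
t=16: ~~~~~~
~~++~~
~~~++~
~~~>+~
~~++~~
~~~~~~
~~~~~~
t=17: ~~~~~~
~~++~~
~~~^+~
~~~~+~
~~++~~
~~~~~~
~~~~~~
t=18: ~~~~~~
~~++~~
~~<~+~
~~~~+~
~~++~~
~~~~~~
~~~~~~
t=19: ~~~~~~
~~^+~~
~~+~+~
~~~~+~
~~++~~
~~~~~~
~~~~~~
t=20: ~~~~~~
~<~+~~
~~+~+~
~~~~+~
~~++~~
~~~~~~
~~~~~~
t=21: ~^~~~~
~+~+~~
~~+~+~
~~~~+~
~~++~~
~~~~~~
~~~~~~
t=22: ~+>~~~
~+~+~~
~~+~+~
~~~~+~
~~++~~
~~~~~~
~~~~~~
t=23: ~++~~~
~+v+~~
~~+~+~
~~~~+~
~~++~~
~~~~~~
~~~~~~
t=24: ~++~~~
~<++~~
~~+~+~
~~~~+~
~~++~~
~~~~~~
~~~~~~
t=25: ~++~~~
~~++~~
~v+~+~
~~~~+~
~~++~~
~~~~~~
~~~~~~
t=26: ~++~~~
~~++~~
<++~+~
~~~~+~
~~++~~
~~~~~~
~~~~~~
t=27: ~++~~~
^~++~~
+++~+~
~~~~+~
~~++~~
~~~~~~
~~~~~~
t=28: ~++~~~
+>++~~
+++~+~
~~~~+~
~~++~~
~~~~~~
~~~~~~
t=29: ~++~~~
++++~~
+v+~+~
~~~~+~
~~++~~
~~~~~~
~~~~~~
t=30: ~++~~~
++++~~
+~>~+~
~~~~+~
~~++~~
~~~~~~
~~~~~~
t=31: ~++~~~
++^+~~
+~~~+~
~~~~+~
~~++~~
~~~~~~
~~~~~~
t=32: ~++~~~
+<~+~~
+~~~+~
~~~~+~
~~++~~
~~~~~~
~~~~~~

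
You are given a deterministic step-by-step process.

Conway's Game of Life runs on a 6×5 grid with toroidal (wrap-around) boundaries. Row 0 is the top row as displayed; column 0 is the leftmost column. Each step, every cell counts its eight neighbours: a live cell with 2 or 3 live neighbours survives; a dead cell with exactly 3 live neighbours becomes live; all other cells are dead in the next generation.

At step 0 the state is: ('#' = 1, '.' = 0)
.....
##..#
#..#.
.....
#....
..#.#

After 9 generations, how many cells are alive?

10

0) .....
##..#
#..#.
.....
#....
..#.#
1) .#.##
##..#
##...
....#
.....
.....
2) .####
...#.
.#...
#....
.....
.....
3) ..###
##.##
.....
.....
.....
..##.
4) .....
##...
#...#
.....
.....
..#.#
5) ##...
##..#
##..#
.....
.....
.....
6) .#..#
..#..
.#..#
#....
.....
.....
7) .....
.###.
##...
#....
.....
.....
8) ..#..
###..
#...#
##...
.....
.....
9) ..#..
#.###
..#.#
##..#
.....
.....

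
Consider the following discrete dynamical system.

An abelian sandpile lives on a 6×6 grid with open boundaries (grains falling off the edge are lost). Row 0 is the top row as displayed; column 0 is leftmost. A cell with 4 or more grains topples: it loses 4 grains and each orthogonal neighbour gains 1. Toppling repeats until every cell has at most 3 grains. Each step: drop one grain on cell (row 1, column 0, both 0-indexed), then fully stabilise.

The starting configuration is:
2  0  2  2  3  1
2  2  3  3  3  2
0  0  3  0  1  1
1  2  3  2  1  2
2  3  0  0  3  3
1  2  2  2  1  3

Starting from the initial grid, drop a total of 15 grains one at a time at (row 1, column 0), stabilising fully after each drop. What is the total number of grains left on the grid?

64

[0] 2  0  2  2  3  1
2  2  3  3  3  2
0  0  3  0  1  1
1  2  3  2  1  2
2  3  0  0  3  3
1  2  2  2  1  3
[1] 2  0  2  2  3  1
3  2  3  3  3  2
0  0  3  0  1  1
1  2  3  2  1  2
2  3  0  0  3  3
1  2  2  2  1  3
[2] 3  0  2  2  3  1
0  3  3  3  3  2
1  0  3  0  1  1
1  2  3  2  1  2
2  3  0  0  3  3
1  2  2  2  1  3
[3] 3  0  2  2  3  1
1  3  3  3  3  2
1  0  3  0  1  1
1  2  3  2  1  2
2  3  0  0  3  3
1  2  2  2  1  3
[4] 3  0  2  2  3  1
2  3  3  3  3  2
1  0  3  0  1  1
1  2  3  2  1  2
2  3  0  0  3  3
1  2  2  2  1  3
[5] 3  0  2  2  3  1
3  3  3  3  3  2
1  0  3  0  1  1
1  2  3  2  1  2
2  3  0  0  3  3
1  2  2  2  1  3
[6] 0  3  0  1  1  2
2  1  3  2  1  3
2  2  1  2  2  1
1  3  0  3  1  2
2  3  1  0  3  3
1  2  2  2  1  3
[7] 0  3  0  1  1  2
3  1  3  2  1  3
2  2  1  2  2  1
1  3  0  3  1  2
2  3  1  0  3  3
1  2  2  2  1  3
[8] 1  3  0  1  1  2
0  2  3  2  1  3
3  2  1  2  2  1
1  3  0  3  1  2
2  3  1  0  3  3
1  2  2  2  1  3
[9] 1  3  0  1  1  2
1  2  3  2  1  3
3  2  1  2  2  1
1  3  0  3  1  2
2  3  1  0  3  3
1  2  2  2  1  3
[10] 1  3  0  1  1  2
2  2  3  2  1  3
3  2  1  2  2  1
1  3  0  3  1  2
2  3  1  0  3  3
1  2  2  2  1  3
[11] 1  3  0  1  1  2
3  2  3  2  1  3
3  2  1  2  2  1
1  3  0  3  1  2
2  3  1  0  3  3
1  2  2  2  1  3
[12] 2  3  0  1  1  2
1  3  3  2  1  3
0  3  1  2  2  1
2  3  0  3  1  2
2  3  1  0  3  3
1  2  2  2  1  3
[13] 2  3  0  1  1  2
2  3  3  2  1  3
0  3  1  2  2  1
2  3  0  3  1  2
2  3  1  0  3  3
1  2  2  2  1  3
[14] 2  3  0  1  1  2
3  3  3  2  1  3
0  3  1  2  2  1
2  3  0  3  1  2
2  3  1  0  3  3
1  2  2  2  1  3
[15] 0  1  2  1  1  2
2  3  0  3  1  3
2  1  3  2  2  1
3  1  1  3  1  2
3  0  2  0  3  3
1  3  2  2  1  3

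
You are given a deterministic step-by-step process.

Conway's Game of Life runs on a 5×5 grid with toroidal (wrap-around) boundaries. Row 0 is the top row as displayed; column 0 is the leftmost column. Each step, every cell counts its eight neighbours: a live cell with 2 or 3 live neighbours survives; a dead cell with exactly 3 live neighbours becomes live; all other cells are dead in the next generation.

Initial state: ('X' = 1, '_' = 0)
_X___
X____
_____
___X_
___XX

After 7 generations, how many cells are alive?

2

k=0  _X___
X____
_____
___X_
___XX
k=1  X___X
_____
_____
___XX
__XXX
k=2  X___X
_____
_____
__X_X
__X__
k=3  _____
_____
_____
___X_
XX__X
k=4  X____
_____
_____
X___X
X___X
k=5  X___X
_____
_____
X___X
_X___
k=6  X____
_____
_____
X____
_X___
k=7  _____
_____
_____
_____
XX___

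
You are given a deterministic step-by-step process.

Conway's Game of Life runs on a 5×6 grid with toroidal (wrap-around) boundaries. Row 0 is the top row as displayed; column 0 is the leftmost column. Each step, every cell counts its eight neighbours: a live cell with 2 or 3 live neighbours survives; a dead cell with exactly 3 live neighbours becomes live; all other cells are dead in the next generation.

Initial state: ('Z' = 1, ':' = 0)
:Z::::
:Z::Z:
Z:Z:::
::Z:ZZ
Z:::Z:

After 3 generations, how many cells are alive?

0) :Z::::
:Z::Z:
Z:Z:::
::Z:ZZ
Z:::Z:
1) ZZ:::Z
ZZZ:::
Z:Z:Z:
Z:::Z:
ZZ:ZZ:
2) :::ZZ:
::ZZ::
Z:Z:::
Z:Z:Z:
::ZZZ:
3) ::::::
:ZZ:Z:
::Z::Z
::Z:Z:
:ZZ:::

9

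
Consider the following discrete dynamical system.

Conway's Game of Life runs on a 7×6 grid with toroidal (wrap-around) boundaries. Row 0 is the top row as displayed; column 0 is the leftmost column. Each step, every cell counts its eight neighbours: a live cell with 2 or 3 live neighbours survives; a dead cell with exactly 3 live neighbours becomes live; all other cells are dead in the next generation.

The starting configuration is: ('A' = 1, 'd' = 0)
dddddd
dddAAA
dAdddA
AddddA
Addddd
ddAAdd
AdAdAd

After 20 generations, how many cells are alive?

[0] dddddd
dddAAA
dAdddA
AddddA
Addddd
ddAAdd
AdAdAd
[1] dddddd
AdddAA
dddddd
dAdddA
AAdddA
ddAAdA
dAAddd
[2] AAdddA
dddddA
ddddAd
dAdddA
dAdddA
dddAAA
dAAAdd
[3] dAddAA
ddddAA
AdddAA
ddddAA
ddAddA
dAdAdA
dAdAdd
[4] ddAAdA
dddAdd
AddAdd
dddAdd
ddAAdA
dAdAdd
dAdAdA
[5] AddAdd
dddAdd
ddAAAd
dddAdd
dddAdd
dAdAdd
dAdAdd
[6] dddAAd
dddddd
ddAdAd
dddddd
dddAAd
dddAAd
AAdAAd
[7] ddAAAA
ddddAd
dddddd
ddddAd
dddAAd
dddddd
dddddd
[8] dddAAA
ddddAA
dddddd
dddAAd
dddAAd
dddddd
dddAAd
[9] dddddd
dddAdA
dddAdA
dddAAd
dddAAd
dddddd
dddAdA
[10] dddddd
dddddd
ddAAdA
ddAddA
dddAAd
dddAdd
dddddd
[11] dddddd
dddddd
ddAAAd
ddAddA
ddAAAd
dddAAd
dddddd
[12] dddddd
dddAdd
ddAAAd
dAdddA
ddAddA
ddAdAd
dddddd
[13] dddddd
ddAAAd
ddAAAd
AAdddA
AAAAAA
dddAdd
dddddd
[14] dddAdd
ddAdAd
Addddd
dddddd
dddAdd
AAdAdA
dddddd
[15] dddAdd
dddAdd
dddddd
dddddd
AdAdAd
AdAdAd
AdAdAd
[16] ddAAAd
dddddd
dddddd
dddddd
dddddd
AdAdAd
ddAdAd
[17] ddAdAd
dddAdd
dddddd
dddddd
dddddd
dAdddA
ddAdAd
[18] ddAdAd
dddAdd
dddddd
dddddd
dddddd
dddddd
dAAdAA
[19] dAAdAA
dddAdd
dddddd
dddddd
dddddd
dddddd
dAAdAA
[20] dAdddA
ddAAAd
dddddd
dddddd
dddddd
dddddd
dAAdAA

9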